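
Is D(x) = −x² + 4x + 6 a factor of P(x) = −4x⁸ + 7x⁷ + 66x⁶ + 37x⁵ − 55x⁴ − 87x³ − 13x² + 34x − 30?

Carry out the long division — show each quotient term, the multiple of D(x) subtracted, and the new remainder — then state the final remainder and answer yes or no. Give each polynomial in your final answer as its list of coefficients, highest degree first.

R = [0], so D(x) is a factor of P(x). yes

Step 1: lead(−4x⁸ + 7x⁷ + 66x⁶ + 37x⁵ − 55x⁴ − 87x³ − 13x² + 34x − 30) ÷ lead(D) = −4x⁸ ÷ −x² = 4x⁶. Subtract (4x⁶)·D = −4x⁸ + 16x⁷ + 24x⁶. Remainder: −9x⁷ + 42x⁶ + 37x⁵ − 55x⁴ − 87x³ − 13x² + 34x − 30.
Step 2: lead(−9x⁷ + 42x⁶ + 37x⁵ − 55x⁴ − 87x³ − 13x² + 34x − 30) ÷ lead(D) = −9x⁷ ÷ −x² = 9x⁵. Subtract (9x⁵)·D = −9x⁷ + 36x⁶ + 54x⁵. Remainder: 6x⁶ − 17x⁵ − 55x⁴ − 87x³ − 13x² + 34x − 30.
Step 3: lead(6x⁶ − 17x⁵ − 55x⁴ − 87x³ − 13x² + 34x − 30) ÷ lead(D) = 6x⁶ ÷ −x² = −6x⁴. Subtract (−6x⁴)·D = 6x⁶ − 24x⁵ − 36x⁴. Remainder: 7x⁵ − 19x⁴ − 87x³ − 13x² + 34x − 30.
Step 4: lead(7x⁵ − 19x⁴ − 87x³ − 13x² + 34x − 30) ÷ lead(D) = 7x⁵ ÷ −x² = −7x³. Subtract (−7x³)·D = 7x⁵ − 28x⁴ − 42x³. Remainder: 9x⁴ − 45x³ − 13x² + 34x − 30.
Step 5: lead(9x⁴ − 45x³ − 13x² + 34x − 30) ÷ lead(D) = 9x⁴ ÷ −x² = −9x². Subtract (−9x²)·D = 9x⁴ − 36x³ − 54x². Remainder: −9x³ + 41x² + 34x − 30.
Step 6: lead(−9x³ + 41x² + 34x − 30) ÷ lead(D) = −9x³ ÷ −x² = 9x. Subtract (9x)·D = −9x³ + 36x² + 54x. Remainder: 5x² − 20x − 30.
Step 7: lead(5x² − 20x − 30) ÷ lead(D) = 5x² ÷ −x² = −5. Subtract (−5)·D = 5x² − 20x − 30. Remainder: 0.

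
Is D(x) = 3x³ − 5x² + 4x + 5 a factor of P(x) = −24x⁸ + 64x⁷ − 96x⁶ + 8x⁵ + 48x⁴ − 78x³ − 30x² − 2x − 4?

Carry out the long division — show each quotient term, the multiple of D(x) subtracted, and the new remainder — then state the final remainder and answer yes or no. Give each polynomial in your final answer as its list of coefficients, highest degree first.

Step 1: lead(−24x⁸ + 64x⁷ − 96x⁶ + 8x⁵ + 48x⁴ − 78x³ − 30x² − 2x − 4) ÷ lead(D) = −24x⁸ ÷ 3x³ = −8x⁵. Subtract (−8x⁵)·D = −24x⁸ + 40x⁷ − 32x⁶ − 40x⁵. Remainder: 24x⁷ − 64x⁶ + 48x⁵ + 48x⁴ − 78x³ − 30x² − 2x − 4.
Step 2: lead(24x⁷ − 64x⁶ + 48x⁵ + 48x⁴ − 78x³ − 30x² − 2x − 4) ÷ lead(D) = 24x⁷ ÷ 3x³ = 8x⁴. Subtract (8x⁴)·D = 24x⁷ − 40x⁶ + 32x⁵ + 40x⁴. Remainder: −24x⁶ + 16x⁵ + 8x⁴ − 78x³ − 30x² − 2x − 4.
Step 3: lead(−24x⁶ + 16x⁵ + 8x⁴ − 78x³ − 30x² − 2x − 4) ÷ lead(D) = −24x⁶ ÷ 3x³ = −8x³. Subtract (−8x³)·D = −24x⁶ + 40x⁵ − 32x⁴ − 40x³. Remainder: −24x⁵ + 40x⁴ − 38x³ − 30x² − 2x − 4.
Step 4: lead(−24x⁵ + 40x⁴ − 38x³ − 30x² − 2x − 4) ÷ lead(D) = −24x⁵ ÷ 3x³ = −8x². Subtract (−8x²)·D = −24x⁵ + 40x⁴ − 32x³ − 40x². Remainder: −6x³ + 10x² − 2x − 4.
Step 5: lead(−6x³ + 10x² − 2x − 4) ÷ lead(D) = −6x³ ÷ 3x³ = −2. Subtract (−2)·D = −6x³ + 10x² − 8x − 10. Remainder: 6x + 6.

R = [6, 6], so D(x) is not a factor of P(x). no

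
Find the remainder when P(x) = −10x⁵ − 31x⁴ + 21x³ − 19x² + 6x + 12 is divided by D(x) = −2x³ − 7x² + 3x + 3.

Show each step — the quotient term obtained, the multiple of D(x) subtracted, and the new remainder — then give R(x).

Step 1: lead(−10x⁵ − 31x⁴ + 21x³ − 19x² + 6x + 12) ÷ lead(D) = −10x⁵ ÷ −2x³ = 5x². Subtract (5x²)·D = −10x⁵ − 35x⁴ + 15x³ + 15x². Remainder: 4x⁴ + 6x³ − 34x² + 6x + 12.
Step 2: lead(4x⁴ + 6x³ − 34x² + 6x + 12) ÷ lead(D) = 4x⁴ ÷ −2x³ = −2x. Subtract (−2x)·D = 4x⁴ + 14x³ − 6x² − 6x. Remainder: −8x³ − 28x² + 12x + 12.
Step 3: lead(−8x³ − 28x² + 12x + 12) ÷ lead(D) = −8x³ ÷ −2x³ = 4. Subtract (4)·D = −8x³ − 28x² + 12x + 12. Remainder: 0.

R(x) = 0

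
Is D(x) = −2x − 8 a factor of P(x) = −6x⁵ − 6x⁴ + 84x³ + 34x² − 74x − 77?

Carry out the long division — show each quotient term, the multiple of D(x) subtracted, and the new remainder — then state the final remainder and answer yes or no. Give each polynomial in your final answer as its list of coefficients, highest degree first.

R = [-5], so D(x) is not a factor of P(x). no

Step 1: lead(−6x⁵ − 6x⁴ + 84x³ + 34x² − 74x − 77) ÷ lead(D) = −6x⁵ ÷ −2x = 3x⁴. Subtract (3x⁴)·D = −6x⁵ − 24x⁴. Remainder: 18x⁴ + 84x³ + 34x² − 74x − 77.
Step 2: lead(18x⁴ + 84x³ + 34x² − 74x − 77) ÷ lead(D) = 18x⁴ ÷ −2x = −9x³. Subtract (−9x³)·D = 18x⁴ + 72x³. Remainder: 12x³ + 34x² − 74x − 77.
Step 3: lead(12x³ + 34x² − 74x − 77) ÷ lead(D) = 12x³ ÷ −2x = −6x². Subtract (−6x²)·D = 12x³ + 48x². Remainder: −14x² − 74x − 77.
Step 4: lead(−14x² − 74x − 77) ÷ lead(D) = −14x² ÷ −2x = 7x. Subtract (7x)·D = −14x² − 56x. Remainder: −18x − 77.
Step 5: lead(−18x − 77) ÷ lead(D) = −18x ÷ −2x = 9. Subtract (9)·D = −18x − 72. Remainder: −5.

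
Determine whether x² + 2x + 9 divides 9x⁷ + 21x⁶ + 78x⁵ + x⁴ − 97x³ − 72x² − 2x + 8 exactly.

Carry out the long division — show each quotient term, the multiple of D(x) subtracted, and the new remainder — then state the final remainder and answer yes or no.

Step 1: lead(9x⁷ + 21x⁶ + 78x⁵ + x⁴ − 97x³ − 72x² − 2x + 8) ÷ lead(D) = 9x⁷ ÷ x² = 9x⁵. Subtract (9x⁵)·D = 9x⁷ + 18x⁶ + 81x⁵. Remainder: 3x⁶ − 3x⁵ + x⁴ − 97x³ − 72x² − 2x + 8.
Step 2: lead(3x⁶ − 3x⁵ + x⁴ − 97x³ − 72x² − 2x + 8) ÷ lead(D) = 3x⁶ ÷ x² = 3x⁴. Subtract (3x⁴)·D = 3x⁶ + 6x⁵ + 27x⁴. Remainder: −9x⁵ − 26x⁴ − 97x³ − 72x² − 2x + 8.
Step 3: lead(−9x⁵ − 26x⁴ − 97x³ − 72x² − 2x + 8) ÷ lead(D) = −9x⁵ ÷ x² = −9x³. Subtract (−9x³)·D = −9x⁵ − 18x⁴ − 81x³. Remainder: −8x⁴ − 16x³ − 72x² − 2x + 8.
Step 4: lead(−8x⁴ − 16x³ − 72x² − 2x + 8) ÷ lead(D) = −8x⁴ ÷ x² = −8x². Subtract (−8x²)·D = −8x⁴ − 16x³ − 72x². Remainder: −2x + 8.

R(x) = −2x + 8, so D(x) is not a factor of P(x). no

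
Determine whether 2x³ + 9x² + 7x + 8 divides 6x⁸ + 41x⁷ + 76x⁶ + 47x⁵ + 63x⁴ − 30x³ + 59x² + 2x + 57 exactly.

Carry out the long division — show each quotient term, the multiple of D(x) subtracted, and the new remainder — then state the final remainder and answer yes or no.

R(x) = 9, so D(x) is not a factor of P(x). no

Step 1: lead(6x⁸ + 41x⁷ + 76x⁶ + 47x⁵ + 63x⁴ − 30x³ + 59x² + 2x + 57) ÷ lead(D) = 6x⁸ ÷ 2x³ = 3x⁵. Subtract (3x⁵)·D = 6x⁸ + 27x⁷ + 21x⁶ + 24x⁵. Remainder: 14x⁷ + 55x⁶ + 23x⁵ + 63x⁴ − 30x³ + 59x² + 2x + 57.
Step 2: lead(14x⁷ + 55x⁶ + 23x⁵ + 63x⁴ − 30x³ + 59x² + 2x + 57) ÷ lead(D) = 14x⁷ ÷ 2x³ = 7x⁴. Subtract (7x⁴)·D = 14x⁷ + 63x⁶ + 49x⁵ + 56x⁴. Remainder: −8x⁶ − 26x⁵ + 7x⁴ − 30x³ + 59x² + 2x + 57.
Step 3: lead(−8x⁶ − 26x⁵ + 7x⁴ − 30x³ + 59x² + 2x + 57) ÷ lead(D) = −8x⁶ ÷ 2x³ = −4x³. Subtract (−4x³)·D = −8x⁶ − 36x⁵ − 28x⁴ − 32x³. Remainder: 10x⁵ + 35x⁴ + 2x³ + 59x² + 2x + 57.
Step 4: lead(10x⁵ + 35x⁴ + 2x³ + 59x² + 2x + 57) ÷ lead(D) = 10x⁵ ÷ 2x³ = 5x². Subtract (5x²)·D = 10x⁵ + 45x⁴ + 35x³ + 40x². Remainder: −10x⁴ − 33x³ + 19x² + 2x + 57.
Step 5: lead(−10x⁴ − 33x³ + 19x² + 2x + 57) ÷ lead(D) = −10x⁴ ÷ 2x³ = −5x. Subtract (−5x)·D = −10x⁴ − 45x³ − 35x² − 40x. Remainder: 12x³ + 54x² + 42x + 57.
Step 6: lead(12x³ + 54x² + 42x + 57) ÷ lead(D) = 12x³ ÷ 2x³ = 6. Subtract (6)·D = 12x³ + 54x² + 42x + 48. Remainder: 9.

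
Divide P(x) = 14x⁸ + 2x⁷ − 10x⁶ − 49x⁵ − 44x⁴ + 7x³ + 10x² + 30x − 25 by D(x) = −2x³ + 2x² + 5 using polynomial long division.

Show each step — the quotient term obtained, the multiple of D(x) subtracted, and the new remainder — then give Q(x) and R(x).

Step 1: lead(14x⁸ + 2x⁷ − 10x⁶ − 49x⁵ − 44x⁴ + 7x³ + 10x² + 30x − 25) ÷ lead(D) = 14x⁸ ÷ −2x³ = −7x⁵. Subtract (−7x⁵)·D = 14x⁸ − 14x⁷ − 35x⁵. Remainder: 16x⁷ − 10x⁶ − 14x⁵ − 44x⁴ + 7x³ + 10x² + 30x − 25.
Step 2: lead(16x⁷ − 10x⁶ − 14x⁵ − 44x⁴ + 7x³ + 10x² + 30x − 25) ÷ lead(D) = 16x⁷ ÷ −2x³ = −8x⁴. Subtract (−8x⁴)·D = 16x⁷ − 16x⁶ − 40x⁴. Remainder: 6x⁶ − 14x⁵ − 4x⁴ + 7x³ + 10x² + 30x − 25.
Step 3: lead(6x⁶ − 14x⁵ − 4x⁴ + 7x³ + 10x² + 30x − 25) ÷ lead(D) = 6x⁶ ÷ −2x³ = −3x³. Subtract (−3x³)·D = 6x⁶ − 6x⁵ − 15x³. Remainder: −8x⁵ − 4x⁴ + 22x³ + 10x² + 30x − 25.
Step 4: lead(−8x⁵ − 4x⁴ + 22x³ + 10x² + 30x − 25) ÷ lead(D) = −8x⁵ ÷ −2x³ = 4x². Subtract (4x²)·D = −8x⁵ + 8x⁴ + 20x². Remainder: −12x⁴ + 22x³ − 10x² + 30x − 25.
Step 5: lead(−12x⁴ + 22x³ − 10x² + 30x − 25) ÷ lead(D) = −12x⁴ ÷ −2x³ = 6x. Subtract (6x)·D = −12x⁴ + 12x³ + 30x. Remainder: 10x³ − 10x² − 25.
Step 6: lead(10x³ − 10x² − 25) ÷ lead(D) = 10x³ ÷ −2x³ = −5. Subtract (−5)·D = 10x³ − 10x² − 25. Remainder: 0.

Q(x) = −7x⁵ − 8x⁴ − 3x³ + 4x² + 6x − 5; R(x) = 0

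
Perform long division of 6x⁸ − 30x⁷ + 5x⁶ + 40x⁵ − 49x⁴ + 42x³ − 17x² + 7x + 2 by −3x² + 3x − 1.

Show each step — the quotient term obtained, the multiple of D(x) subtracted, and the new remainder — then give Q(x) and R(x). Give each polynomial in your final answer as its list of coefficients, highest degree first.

Q = [-2, 8, 7, -9, 5, -6, -2]; R = [7, 0]

Step 1: lead(6x⁸ − 30x⁷ + 5x⁶ + 40x⁵ − 49x⁴ + 42x³ − 17x² + 7x + 2) ÷ lead(D) = 6x⁸ ÷ −3x² = −2x⁶. Subtract (−2x⁶)·D = 6x⁸ − 6x⁷ + 2x⁶. Remainder: −24x⁷ + 3x⁶ + 40x⁵ − 49x⁴ + 42x³ − 17x² + 7x + 2.
Step 2: lead(−24x⁷ + 3x⁶ + 40x⁵ − 49x⁴ + 42x³ − 17x² + 7x + 2) ÷ lead(D) = −24x⁷ ÷ −3x² = 8x⁵. Subtract (8x⁵)·D = −24x⁷ + 24x⁶ − 8x⁵. Remainder: −21x⁶ + 48x⁵ − 49x⁴ + 42x³ − 17x² + 7x + 2.
Step 3: lead(−21x⁶ + 48x⁵ − 49x⁴ + 42x³ − 17x² + 7x + 2) ÷ lead(D) = −21x⁶ ÷ −3x² = 7x⁴. Subtract (7x⁴)·D = −21x⁶ + 21x⁵ − 7x⁴. Remainder: 27x⁵ − 42x⁴ + 42x³ − 17x² + 7x + 2.
Step 4: lead(27x⁵ − 42x⁴ + 42x³ − 17x² + 7x + 2) ÷ lead(D) = 27x⁵ ÷ −3x² = −9x³. Subtract (−9x³)·D = 27x⁵ − 27x⁴ + 9x³. Remainder: −15x⁴ + 33x³ − 17x² + 7x + 2.
Step 5: lead(−15x⁴ + 33x³ − 17x² + 7x + 2) ÷ lead(D) = −15x⁴ ÷ −3x² = 5x². Subtract (5x²)·D = −15x⁴ + 15x³ − 5x². Remainder: 18x³ − 12x² + 7x + 2.
Step 6: lead(18x³ − 12x² + 7x + 2) ÷ lead(D) = 18x³ ÷ −3x² = −6x. Subtract (−6x)·D = 18x³ − 18x² + 6x. Remainder: 6x² + x + 2.
Step 7: lead(6x² + x + 2) ÷ lead(D) = 6x² ÷ −3x² = −2. Subtract (−2)·D = 6x² − 6x + 2. Remainder: 7x.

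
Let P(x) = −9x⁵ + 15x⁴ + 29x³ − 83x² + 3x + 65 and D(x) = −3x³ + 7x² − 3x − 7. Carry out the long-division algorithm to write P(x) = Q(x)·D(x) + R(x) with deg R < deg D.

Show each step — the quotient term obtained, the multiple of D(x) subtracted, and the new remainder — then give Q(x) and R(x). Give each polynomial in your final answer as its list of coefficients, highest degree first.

Step 1: lead(−9x⁵ + 15x⁴ + 29x³ − 83x² + 3x + 65) ÷ lead(D) = −9x⁵ ÷ −3x³ = 3x². Subtract (3x²)·D = −9x⁵ + 21x⁴ − 9x³ − 21x². Remainder: −6x⁴ + 38x³ − 62x² + 3x + 65.
Step 2: lead(−6x⁴ + 38x³ − 62x² + 3x + 65) ÷ lead(D) = −6x⁴ ÷ −3x³ = 2x. Subtract (2x)·D = −6x⁴ + 14x³ − 6x² − 14x. Remainder: 24x³ − 56x² + 17x + 65.
Step 3: lead(24x³ − 56x² + 17x + 65) ÷ lead(D) = 24x³ ÷ −3x³ = −8. Subtract (−8)·D = 24x³ − 56x² + 24x + 56. Remainder: −7x + 9.

Q = [3, 2, -8]; R = [-7, 9]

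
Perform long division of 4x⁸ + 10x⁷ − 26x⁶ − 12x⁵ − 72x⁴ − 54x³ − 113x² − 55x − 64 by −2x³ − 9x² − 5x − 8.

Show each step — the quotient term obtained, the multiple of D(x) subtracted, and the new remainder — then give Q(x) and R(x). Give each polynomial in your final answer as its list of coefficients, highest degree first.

Q = [-2, 4, 0, 4, 2, 8]; R = [1, 1, 0]

Step 1: lead(4x⁸ + 10x⁷ − 26x⁶ − 12x⁵ − 72x⁴ − 54x³ − 113x² − 55x − 64) ÷ lead(D) = 4x⁸ ÷ −2x³ = −2x⁵. Subtract (−2x⁵)·D = 4x⁸ + 18x⁷ + 10x⁶ + 16x⁵. Remainder: −8x⁷ − 36x⁶ − 28x⁵ − 72x⁴ − 54x³ − 113x² − 55x − 64.
Step 2: lead(−8x⁷ − 36x⁶ − 28x⁵ − 72x⁴ − 54x³ − 113x² − 55x − 64) ÷ lead(D) = −8x⁷ ÷ −2x³ = 4x⁴. Subtract (4x⁴)·D = −8x⁷ − 36x⁶ − 20x⁵ − 32x⁴. Remainder: −8x⁵ − 40x⁴ − 54x³ − 113x² − 55x − 64.
Step 3: lead(−8x⁵ − 40x⁴ − 54x³ − 113x² − 55x − 64) ÷ lead(D) = −8x⁵ ÷ −2x³ = 4x². Subtract (4x²)·D = −8x⁵ − 36x⁴ − 20x³ − 32x². Remainder: −4x⁴ − 34x³ − 81x² − 55x − 64.
Step 4: lead(−4x⁴ − 34x³ − 81x² − 55x − 64) ÷ lead(D) = −4x⁴ ÷ −2x³ = 2x. Subtract (2x)·D = −4x⁴ − 18x³ − 10x² − 16x. Remainder: −16x³ − 71x² − 39x − 64.
Step 5: lead(−16x³ − 71x² − 39x − 64) ÷ lead(D) = −16x³ ÷ −2x³ = 8. Subtract (8)·D = −16x³ − 72x² − 40x − 64. Remainder: x² + x.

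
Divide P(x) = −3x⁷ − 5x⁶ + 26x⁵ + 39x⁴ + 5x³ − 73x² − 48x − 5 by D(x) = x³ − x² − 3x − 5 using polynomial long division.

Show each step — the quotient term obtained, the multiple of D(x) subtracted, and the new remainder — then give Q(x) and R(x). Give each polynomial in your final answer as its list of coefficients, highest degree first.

Step 1: lead(−3x⁷ − 5x⁶ + 26x⁵ + 39x⁴ + 5x³ − 73x² − 48x − 5) ÷ lead(D) = −3x⁷ ÷ x³ = −3x⁴. Subtract (−3x⁴)·D = −3x⁷ + 3x⁶ + 9x⁵ + 15x⁴. Remainder: −8x⁶ + 17x⁵ + 24x⁴ + 5x³ − 73x² − 48x − 5.
Step 2: lead(−8x⁶ + 17x⁵ + 24x⁴ + 5x³ − 73x² − 48x − 5) ÷ lead(D) = −8x⁶ ÷ x³ = −8x³. Subtract (−8x³)·D = −8x⁶ + 8x⁵ + 24x⁴ + 40x³. Remainder: 9x⁵ − 35x³ − 73x² − 48x − 5.
Step 3: lead(9x⁵ − 35x³ − 73x² − 48x − 5) ÷ lead(D) = 9x⁵ ÷ x³ = 9x². Subtract (9x²)·D = 9x⁵ − 9x⁴ − 27x³ − 45x². Remainder: 9x⁴ − 8x³ − 28x² − 48x − 5.
Step 4: lead(9x⁴ − 8x³ − 28x² − 48x − 5) ÷ lead(D) = 9x⁴ ÷ x³ = 9x. Subtract (9x)·D = 9x⁴ − 9x³ − 27x² − 45x. Remainder: x³ − x² − 3x − 5.
Step 5: lead(x³ − x² − 3x − 5) ÷ lead(D) = x³ ÷ x³ = 1. Subtract (1)·D = x³ − x² − 3x − 5. Remainder: 0.

Q = [-3, -8, 9, 9, 1]; R = [0]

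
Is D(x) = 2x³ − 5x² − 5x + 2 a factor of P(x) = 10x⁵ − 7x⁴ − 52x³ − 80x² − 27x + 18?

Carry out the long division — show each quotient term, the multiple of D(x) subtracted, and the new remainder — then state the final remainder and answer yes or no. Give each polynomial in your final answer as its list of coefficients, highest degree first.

R = [0], so D(x) is a factor of P(x). yes

Step 1: lead(10x⁵ − 7x⁴ − 52x³ − 80x² − 27x + 18) ÷ lead(D) = 10x⁵ ÷ 2x³ = 5x². Subtract (5x²)·D = 10x⁵ − 25x⁴ − 25x³ + 10x². Remainder: 18x⁴ − 27x³ − 90x² − 27x + 18.
Step 2: lead(18x⁴ − 27x³ − 90x² − 27x + 18) ÷ lead(D) = 18x⁴ ÷ 2x³ = 9x. Subtract (9x)·D = 18x⁴ − 45x³ − 45x² + 18x. Remainder: 18x³ − 45x² − 45x + 18.
Step 3: lead(18x³ − 45x² − 45x + 18) ÷ lead(D) = 18x³ ÷ 2x³ = 9. Subtract (9)·D = 18x³ − 45x² − 45x + 18. Remainder: 0.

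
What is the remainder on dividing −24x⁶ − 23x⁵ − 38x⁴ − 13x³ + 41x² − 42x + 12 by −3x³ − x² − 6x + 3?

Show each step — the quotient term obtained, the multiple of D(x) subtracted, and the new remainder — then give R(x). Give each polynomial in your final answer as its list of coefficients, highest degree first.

R = [-3, 0]

Step 1: lead(−24x⁶ − 23x⁵ − 38x⁴ − 13x³ + 41x² − 42x + 12) ÷ lead(D) = −24x⁶ ÷ −3x³ = 8x³. Subtract (8x³)·D = −24x⁶ − 8x⁵ − 48x⁴ + 24x³. Remainder: −15x⁵ + 10x⁴ − 37x³ + 41x² − 42x + 12.
Step 2: lead(−15x⁵ + 10x⁴ − 37x³ + 41x² − 42x + 12) ÷ lead(D) = −15x⁵ ÷ −3x³ = 5x². Subtract (5x²)·D = −15x⁵ − 5x⁴ − 30x³ + 15x². Remainder: 15x⁴ − 7x³ + 26x² − 42x + 12.
Step 3: lead(15x⁴ − 7x³ + 26x² − 42x + 12) ÷ lead(D) = 15x⁴ ÷ −3x³ = −5x. Subtract (−5x)·D = 15x⁴ + 5x³ + 30x² − 15x. Remainder: −12x³ − 4x² − 27x + 12.
Step 4: lead(−12x³ − 4x² − 27x + 12) ÷ lead(D) = −12x³ ÷ −3x³ = 4. Subtract (4)·D = −12x³ − 4x² − 24x + 12. Remainder: −3x.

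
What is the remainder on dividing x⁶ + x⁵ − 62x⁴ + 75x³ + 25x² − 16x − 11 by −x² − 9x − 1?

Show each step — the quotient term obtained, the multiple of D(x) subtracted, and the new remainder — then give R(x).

R(x) = −9

Step 1: lead(x⁶ + x⁵ − 62x⁴ + 75x³ + 25x² − 16x − 11) ÷ lead(D) = x⁶ ÷ −x² = −x⁴. Subtract (−x⁴)·D = x⁶ + 9x⁵ + x⁴. Remainder: −8x⁵ − 63x⁴ + 75x³ + 25x² − 16x − 11.
Step 2: lead(−8x⁵ − 63x⁴ + 75x³ + 25x² − 16x − 11) ÷ lead(D) = −8x⁵ ÷ −x² = 8x³. Subtract (8x³)·D = −8x⁵ − 72x⁴ − 8x³. Remainder: 9x⁴ + 83x³ + 25x² − 16x − 11.
Step 3: lead(9x⁴ + 83x³ + 25x² − 16x − 11) ÷ lead(D) = 9x⁴ ÷ −x² = −9x². Subtract (−9x²)·D = 9x⁴ + 81x³ + 9x². Remainder: 2x³ + 16x² − 16x − 11.
Step 4: lead(2x³ + 16x² − 16x − 11) ÷ lead(D) = 2x³ ÷ −x² = −2x. Subtract (−2x)·D = 2x³ + 18x² + 2x. Remainder: −2x² − 18x − 11.
Step 5: lead(−2x² − 18x − 11) ÷ lead(D) = −2x² ÷ −x² = 2. Subtract (2)·D = −2x² − 18x − 2. Remainder: −9.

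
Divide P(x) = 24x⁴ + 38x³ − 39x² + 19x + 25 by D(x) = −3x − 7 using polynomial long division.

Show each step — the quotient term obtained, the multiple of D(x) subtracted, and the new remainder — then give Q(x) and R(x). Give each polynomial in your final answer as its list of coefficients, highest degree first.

Q = [-8, 6, -1, -4]; R = [-3]

Step 1: lead(24x⁴ + 38x³ − 39x² + 19x + 25) ÷ lead(D) = 24x⁴ ÷ −3x = −8x³. Subtract (−8x³)·D = 24x⁴ + 56x³. Remainder: −18x³ − 39x² + 19x + 25.
Step 2: lead(−18x³ − 39x² + 19x + 25) ÷ lead(D) = −18x³ ÷ −3x = 6x². Subtract (6x²)·D = −18x³ − 42x². Remainder: 3x² + 19x + 25.
Step 3: lead(3x² + 19x + 25) ÷ lead(D) = 3x² ÷ −3x = −x. Subtract (−x)·D = 3x² + 7x. Remainder: 12x + 25.
Step 4: lead(12x + 25) ÷ lead(D) = 12x ÷ −3x = −4. Subtract (−4)·D = 12x + 28. Remainder: −3.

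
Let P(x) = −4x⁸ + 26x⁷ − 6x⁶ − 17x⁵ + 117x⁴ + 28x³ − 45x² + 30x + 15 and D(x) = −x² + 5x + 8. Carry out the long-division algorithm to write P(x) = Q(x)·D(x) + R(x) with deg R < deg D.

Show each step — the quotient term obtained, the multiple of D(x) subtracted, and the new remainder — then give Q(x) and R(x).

Q(x) = 4x⁶ − 6x⁵ + 8x⁴ + 9x³ − 8x² + 4x + 1; R(x) = −7x + 7

Step 1: lead(−4x⁸ + 26x⁷ − 6x⁶ − 17x⁵ + 117x⁴ + 28x³ − 45x² + 30x + 15) ÷ lead(D) = −4x⁸ ÷ −x² = 4x⁶. Subtract (4x⁶)·D = −4x⁸ + 20x⁷ + 32x⁶. Remainder: 6x⁷ − 38x⁶ − 17x⁵ + 117x⁴ + 28x³ − 45x² + 30x + 15.
Step 2: lead(6x⁷ − 38x⁶ − 17x⁵ + 117x⁴ + 28x³ − 45x² + 30x + 15) ÷ lead(D) = 6x⁷ ÷ −x² = −6x⁵. Subtract (−6x⁵)·D = 6x⁷ − 30x⁶ − 48x⁵. Remainder: −8x⁶ + 31x⁵ + 117x⁴ + 28x³ − 45x² + 30x + 15.
Step 3: lead(−8x⁶ + 31x⁵ + 117x⁴ + 28x³ − 45x² + 30x + 15) ÷ lead(D) = −8x⁶ ÷ −x² = 8x⁴. Subtract (8x⁴)·D = −8x⁶ + 40x⁵ + 64x⁴. Remainder: −9x⁵ + 53x⁴ + 28x³ − 45x² + 30x + 15.
Step 4: lead(−9x⁵ + 53x⁴ + 28x³ − 45x² + 30x + 15) ÷ lead(D) = −9x⁵ ÷ −x² = 9x³. Subtract (9x³)·D = −9x⁵ + 45x⁴ + 72x³. Remainder: 8x⁴ − 44x³ − 45x² + 30x + 15.
Step 5: lead(8x⁴ − 44x³ − 45x² + 30x + 15) ÷ lead(D) = 8x⁴ ÷ −x² = −8x². Subtract (−8x²)·D = 8x⁴ − 40x³ − 64x². Remainder: −4x³ + 19x² + 30x + 15.
Step 6: lead(−4x³ + 19x² + 30x + 15) ÷ lead(D) = −4x³ ÷ −x² = 4x. Subtract (4x)·D = −4x³ + 20x² + 32x. Remainder: −x² − 2x + 15.
Step 7: lead(−x² − 2x + 15) ÷ lead(D) = −x² ÷ −x² = 1. Subtract (1)·D = −x² + 5x + 8. Remainder: −7x + 7.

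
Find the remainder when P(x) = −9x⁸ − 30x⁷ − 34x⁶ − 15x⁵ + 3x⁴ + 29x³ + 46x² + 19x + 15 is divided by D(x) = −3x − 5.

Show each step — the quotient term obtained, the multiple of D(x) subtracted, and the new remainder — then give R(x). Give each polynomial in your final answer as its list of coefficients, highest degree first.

R = [0]

Step 1: lead(−9x⁸ − 30x⁷ − 34x⁶ − 15x⁵ + 3x⁴ + 29x³ + 46x² + 19x + 15) ÷ lead(D) = −9x⁸ ÷ −3x = 3x⁷. Subtract (3x⁷)·D = −9x⁸ − 15x⁷. Remainder: −15x⁷ − 34x⁶ − 15x⁵ + 3x⁴ + 29x³ + 46x² + 19x + 15.
Step 2: lead(−15x⁷ − 34x⁶ − 15x⁵ + 3x⁴ + 29x³ + 46x² + 19x + 15) ÷ lead(D) = −15x⁷ ÷ −3x = 5x⁶. Subtract (5x⁶)·D = −15x⁷ − 25x⁶. Remainder: −9x⁶ − 15x⁵ + 3x⁴ + 29x³ + 46x² + 19x + 15.
Step 3: lead(−9x⁶ − 15x⁵ + 3x⁴ + 29x³ + 46x² + 19x + 15) ÷ lead(D) = −9x⁶ ÷ −3x = 3x⁵. Subtract (3x⁵)·D = −9x⁶ − 15x⁵. Remainder: 3x⁴ + 29x³ + 46x² + 19x + 15.
Step 4: lead(3x⁴ + 29x³ + 46x² + 19x + 15) ÷ lead(D) = 3x⁴ ÷ −3x = −x³. Subtract (−x³)·D = 3x⁴ + 5x³. Remainder: 24x³ + 46x² + 19x + 15.
Step 5: lead(24x³ + 46x² + 19x + 15) ÷ lead(D) = 24x³ ÷ −3x = −8x². Subtract (−8x²)·D = 24x³ + 40x². Remainder: 6x² + 19x + 15.
Step 6: lead(6x² + 19x + 15) ÷ lead(D) = 6x² ÷ −3x = −2x. Subtract (−2x)·D = 6x² + 10x. Remainder: 9x + 15.
Step 7: lead(9x + 15) ÷ lead(D) = 9x ÷ −3x = −3. Subtract (−3)·D = 9x + 15. Remainder: 0.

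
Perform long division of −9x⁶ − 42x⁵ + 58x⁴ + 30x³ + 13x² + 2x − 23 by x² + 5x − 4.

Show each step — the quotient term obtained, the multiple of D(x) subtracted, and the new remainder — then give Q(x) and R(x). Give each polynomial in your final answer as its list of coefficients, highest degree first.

Step 1: lead(−9x⁶ − 42x⁵ + 58x⁴ + 30x³ + 13x² + 2x − 23) ÷ lead(D) = −9x⁶ ÷ x² = −9x⁴. Subtract (−9x⁴)·D = −9x⁶ − 45x⁵ + 36x⁴. Remainder: 3x⁵ + 22x⁴ + 30x³ + 13x² + 2x − 23.
Step 2: lead(3x⁵ + 22x⁴ + 30x³ + 13x² + 2x − 23) ÷ lead(D) = 3x⁵ ÷ x² = 3x³. Subtract (3x³)·D = 3x⁵ + 15x⁴ − 12x³. Remainder: 7x⁴ + 42x³ + 13x² + 2x − 23.
Step 3: lead(7x⁴ + 42x³ + 13x² + 2x − 23) ÷ lead(D) = 7x⁴ ÷ x² = 7x². Subtract (7x²)·D = 7x⁴ + 35x³ − 28x². Remainder: 7x³ + 41x² + 2x − 23.
Step 4: lead(7x³ + 41x² + 2x − 23) ÷ lead(D) = 7x³ ÷ x² = 7x. Subtract (7x)·D = 7x³ + 35x² − 28x. Remainder: 6x² + 30x − 23.
Step 5: lead(6x² + 30x − 23) ÷ lead(D) = 6x² ÷ x² = 6. Subtract (6)·D = 6x² + 30x − 24. Remainder: 1.

Q = [-9, 3, 7, 7, 6]; R = [1]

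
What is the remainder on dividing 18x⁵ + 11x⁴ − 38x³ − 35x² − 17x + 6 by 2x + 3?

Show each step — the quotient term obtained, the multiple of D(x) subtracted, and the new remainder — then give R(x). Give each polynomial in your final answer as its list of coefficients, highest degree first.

R = [0]

Step 1: lead(18x⁵ + 11x⁴ − 38x³ − 35x² − 17x + 6) ÷ lead(D) = 18x⁵ ÷ 2x = 9x⁴. Subtract (9x⁴)·D = 18x⁵ + 27x⁴. Remainder: −16x⁴ − 38x³ − 35x² − 17x + 6.
Step 2: lead(−16x⁴ − 38x³ − 35x² − 17x + 6) ÷ lead(D) = −16x⁴ ÷ 2x = −8x³. Subtract (−8x³)·D = −16x⁴ − 24x³. Remainder: −14x³ − 35x² − 17x + 6.
Step 3: lead(−14x³ − 35x² − 17x + 6) ÷ lead(D) = −14x³ ÷ 2x = −7x². Subtract (−7x²)·D = −14x³ − 21x². Remainder: −14x² − 17x + 6.
Step 4: lead(−14x² − 17x + 6) ÷ lead(D) = −14x² ÷ 2x = −7x. Subtract (−7x)·D = −14x² − 21x. Remainder: 4x + 6.
Step 5: lead(4x + 6) ÷ lead(D) = 4x ÷ 2x = 2. Subtract (2)·D = 4x + 6. Remainder: 0.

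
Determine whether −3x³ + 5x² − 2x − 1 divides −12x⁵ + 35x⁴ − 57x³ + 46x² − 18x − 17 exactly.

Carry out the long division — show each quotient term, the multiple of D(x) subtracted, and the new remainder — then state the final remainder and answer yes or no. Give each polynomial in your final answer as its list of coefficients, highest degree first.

Step 1: lead(−12x⁵ + 35x⁴ − 57x³ + 46x² − 18x − 17) ÷ lead(D) = −12x⁵ ÷ −3x³ = 4x². Subtract (4x²)·D = −12x⁵ + 20x⁴ − 8x³ − 4x². Remainder: 15x⁴ − 49x³ + 50x² − 18x − 17.
Step 2: lead(15x⁴ − 49x³ + 50x² − 18x − 17) ÷ lead(D) = 15x⁴ ÷ −3x³ = −5x. Subtract (−5x)·D = 15x⁴ − 25x³ + 10x² + 5x. Remainder: −24x³ + 40x² − 23x − 17.
Step 3: lead(−24x³ + 40x² − 23x − 17) ÷ lead(D) = −24x³ ÷ −3x³ = 8. Subtract (8)·D = −24x³ + 40x² − 16x − 8. Remainder: −7x − 9.

R = [-7, -9], so D(x) is not a factor of P(x). no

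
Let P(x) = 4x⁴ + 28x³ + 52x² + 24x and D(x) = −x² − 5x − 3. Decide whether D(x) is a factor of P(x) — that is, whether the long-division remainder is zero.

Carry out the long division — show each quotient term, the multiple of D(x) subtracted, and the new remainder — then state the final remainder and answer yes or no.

R(x) = 0, so D(x) is a factor of P(x). yes

Step 1: lead(4x⁴ + 28x³ + 52x² + 24x) ÷ lead(D) = 4x⁴ ÷ −x² = −4x². Subtract (−4x²)·D = 4x⁴ + 20x³ + 12x². Remainder: 8x³ + 40x² + 24x.
Step 2: lead(8x³ + 40x² + 24x) ÷ lead(D) = 8x³ ÷ −x² = −8x. Subtract (−8x)·D = 8x³ + 40x² + 24x. Remainder: 0.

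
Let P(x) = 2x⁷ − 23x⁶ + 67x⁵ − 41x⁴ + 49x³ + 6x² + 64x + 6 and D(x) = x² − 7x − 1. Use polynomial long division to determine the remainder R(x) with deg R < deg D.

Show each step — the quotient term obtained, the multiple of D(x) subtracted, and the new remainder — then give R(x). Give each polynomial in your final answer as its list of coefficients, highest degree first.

R = [-3]

Step 1: lead(2x⁷ − 23x⁶ + 67x⁵ − 41x⁴ + 49x³ + 6x² + 64x + 6) ÷ lead(D) = 2x⁷ ÷ x² = 2x⁵. Subtract (2x⁵)·D = 2x⁷ − 14x⁶ − 2x⁵. Remainder: −9x⁶ + 69x⁵ − 41x⁴ + 49x³ + 6x² + 64x + 6.
Step 2: lead(−9x⁶ + 69x⁵ − 41x⁴ + 49x³ + 6x² + 64x + 6) ÷ lead(D) = −9x⁶ ÷ x² = −9x⁴. Subtract (−9x⁴)·D = −9x⁶ + 63x⁵ + 9x⁴. Remainder: 6x⁵ − 50x⁴ + 49x³ + 6x² + 64x + 6.
Step 3: lead(6x⁵ − 50x⁴ + 49x³ + 6x² + 64x + 6) ÷ lead(D) = 6x⁵ ÷ x² = 6x³. Subtract (6x³)·D = 6x⁵ − 42x⁴ − 6x³. Remainder: −8x⁴ + 55x³ + 6x² + 64x + 6.
Step 4: lead(−8x⁴ + 55x³ + 6x² + 64x + 6) ÷ lead(D) = −8x⁴ ÷ x² = −8x². Subtract (−8x²)·D = −8x⁴ + 56x³ + 8x². Remainder: −x³ − 2x² + 64x + 6.
Step 5: lead(−x³ − 2x² + 64x + 6) ÷ lead(D) = −x³ ÷ x² = −x. Subtract (−x)·D = −x³ + 7x² + x. Remainder: −9x² + 63x + 6.
Step 6: lead(−9x² + 63x + 6) ÷ lead(D) = −9x² ÷ x² = −9. Subtract (−9)·D = −9x² + 63x + 9. Remainder: −3.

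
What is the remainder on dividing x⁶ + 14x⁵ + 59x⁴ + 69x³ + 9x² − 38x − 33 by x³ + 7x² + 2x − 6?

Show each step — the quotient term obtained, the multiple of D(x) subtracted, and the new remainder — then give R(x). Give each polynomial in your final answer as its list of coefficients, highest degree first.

R = [-3]

Step 1: lead(x⁶ + 14x⁵ + 59x⁴ + 69x³ + 9x² − 38x − 33) ÷ lead(D) = x⁶ ÷ x³ = x³. Subtract (x³)·D = x⁶ + 7x⁵ + 2x⁴ − 6x³. Remainder: 7x⁵ + 57x⁴ + 75x³ + 9x² − 38x − 33.
Step 2: lead(7x⁵ + 57x⁴ + 75x³ + 9x² − 38x − 33) ÷ lead(D) = 7x⁵ ÷ x³ = 7x². Subtract (7x²)·D = 7x⁵ + 49x⁴ + 14x³ − 42x². Remainder: 8x⁴ + 61x³ + 51x² − 38x − 33.
Step 3: lead(8x⁴ + 61x³ + 51x² − 38x − 33) ÷ lead(D) = 8x⁴ ÷ x³ = 8x. Subtract (8x)·D = 8x⁴ + 56x³ + 16x² − 48x. Remainder: 5x³ + 35x² + 10x − 33.
Step 4: lead(5x³ + 35x² + 10x − 33) ÷ lead(D) = 5x³ ÷ x³ = 5. Subtract (5)·D = 5x³ + 35x² + 10x − 30. Remainder: −3.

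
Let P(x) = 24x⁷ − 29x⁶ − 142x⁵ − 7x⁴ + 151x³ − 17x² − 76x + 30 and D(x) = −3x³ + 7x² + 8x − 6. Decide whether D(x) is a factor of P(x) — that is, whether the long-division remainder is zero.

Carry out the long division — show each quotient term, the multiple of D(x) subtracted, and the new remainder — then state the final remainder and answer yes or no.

R(x) = 0, so D(x) is a factor of P(x). yes

Step 1: lead(24x⁷ − 29x⁶ − 142x⁵ − 7x⁴ + 151x³ − 17x² − 76x + 30) ÷ lead(D) = 24x⁷ ÷ −3x³ = −8x⁴. Subtract (−8x⁴)·D = 24x⁷ − 56x⁶ − 64x⁵ + 48x⁴. Remainder: 27x⁶ − 78x⁵ − 55x⁴ + 151x³ − 17x² − 76x + 30.
Step 2: lead(27x⁶ − 78x⁵ − 55x⁴ + 151x³ − 17x² − 76x + 30) ÷ lead(D) = 27x⁶ ÷ −3x³ = −9x³. Subtract (−9x³)·D = 27x⁶ − 63x⁵ − 72x⁴ + 54x³. Remainder: −15x⁵ + 17x⁴ + 97x³ − 17x² − 76x + 30.
Step 3: lead(−15x⁵ + 17x⁴ + 97x³ − 17x² − 76x + 30) ÷ lead(D) = −15x⁵ ÷ −3x³ = 5x². Subtract (5x²)·D = −15x⁵ + 35x⁴ + 40x³ − 30x². Remainder: −18x⁴ + 57x³ + 13x² − 76x + 30.
Step 4: lead(−18x⁴ + 57x³ + 13x² − 76x + 30) ÷ lead(D) = −18x⁴ ÷ −3x³ = 6x. Subtract (6x)·D = −18x⁴ + 42x³ + 48x² − 36x. Remainder: 15x³ − 35x² − 40x + 30.
Step 5: lead(15x³ − 35x² − 40x + 30) ÷ lead(D) = 15x³ ÷ −3x³ = −5. Subtract (−5)·D = 15x³ − 35x² − 40x + 30. Remainder: 0.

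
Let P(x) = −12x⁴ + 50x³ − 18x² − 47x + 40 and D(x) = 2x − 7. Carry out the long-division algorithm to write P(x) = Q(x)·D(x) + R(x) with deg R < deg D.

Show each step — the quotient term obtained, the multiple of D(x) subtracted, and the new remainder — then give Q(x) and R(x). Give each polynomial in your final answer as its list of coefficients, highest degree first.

Q = [-6, 4, 5, -6]; R = [-2]

Step 1: lead(−12x⁴ + 50x³ − 18x² − 47x + 40) ÷ lead(D) = −12x⁴ ÷ 2x = −6x³. Subtract (−6x³)·D = −12x⁴ + 42x³. Remainder: 8x³ − 18x² − 47x + 40.
Step 2: lead(8x³ − 18x² − 47x + 40) ÷ lead(D) = 8x³ ÷ 2x = 4x². Subtract (4x²)·D = 8x³ − 28x². Remainder: 10x² − 47x + 40.
Step 3: lead(10x² − 47x + 40) ÷ lead(D) = 10x² ÷ 2x = 5x. Subtract (5x)·D = 10x² − 35x. Remainder: −12x + 40.
Step 4: lead(−12x + 40) ÷ lead(D) = −12x ÷ 2x = −6. Subtract (−6)·D = −12x + 42. Remainder: −2.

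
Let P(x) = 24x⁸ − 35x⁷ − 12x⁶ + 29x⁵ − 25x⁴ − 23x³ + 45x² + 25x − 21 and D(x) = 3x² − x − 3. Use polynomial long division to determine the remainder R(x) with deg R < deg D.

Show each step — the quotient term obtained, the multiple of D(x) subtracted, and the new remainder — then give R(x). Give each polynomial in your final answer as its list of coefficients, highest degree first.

Step 1: lead(24x⁸ − 35x⁷ − 12x⁶ + 29x⁵ − 25x⁴ − 23x³ + 45x² + 25x − 21) ÷ lead(D) = 24x⁸ ÷ 3x² = 8x⁶. Subtract (8x⁶)·D = 24x⁸ − 8x⁷ − 24x⁶. Remainder: −27x⁷ + 12x⁶ + 29x⁵ − 25x⁴ − 23x³ + 45x² + 25x − 21.
Step 2: lead(−27x⁷ + 12x⁶ + 29x⁵ − 25x⁴ − 23x³ + 45x² + 25x − 21) ÷ lead(D) = −27x⁷ ÷ 3x² = −9x⁵. Subtract (−9x⁵)·D = −27x⁷ + 9x⁶ + 27x⁵. Remainder: 3x⁶ + 2x⁵ − 25x⁴ − 23x³ + 45x² + 25x − 21.
Step 3: lead(3x⁶ + 2x⁵ − 25x⁴ − 23x³ + 45x² + 25x − 21) ÷ lead(D) = 3x⁶ ÷ 3x² = x⁴. Subtract (x⁴)·D = 3x⁶ − x⁵ − 3x⁴. Remainder: 3x⁵ − 22x⁴ − 23x³ + 45x² + 25x − 21.
Step 4: lead(3x⁵ − 22x⁴ − 23x³ + 45x² + 25x − 21) ÷ lead(D) = 3x⁵ ÷ 3x² = x³. Subtract (x³)·D = 3x⁵ − x⁴ − 3x³. Remainder: −21x⁴ − 20x³ + 45x² + 25x − 21.
Step 5: lead(−21x⁴ − 20x³ + 45x² + 25x − 21) ÷ lead(D) = −21x⁴ ÷ 3x² = −7x². Subtract (−7x²)·D = −21x⁴ + 7x³ + 21x². Remainder: −27x³ + 24x² + 25x − 21.
Step 6: lead(−27x³ + 24x² + 25x − 21) ÷ lead(D) = −27x³ ÷ 3x² = −9x. Subtract (−9x)·D = −27x³ + 9x² + 27x. Remainder: 15x² − 2x − 21.
Step 7: lead(15x² − 2x − 21) ÷ lead(D) = 15x² ÷ 3x² = 5. Subtract (5)·D = 15x² − 5x − 15. Remainder: 3x − 6.

R = [3, -6]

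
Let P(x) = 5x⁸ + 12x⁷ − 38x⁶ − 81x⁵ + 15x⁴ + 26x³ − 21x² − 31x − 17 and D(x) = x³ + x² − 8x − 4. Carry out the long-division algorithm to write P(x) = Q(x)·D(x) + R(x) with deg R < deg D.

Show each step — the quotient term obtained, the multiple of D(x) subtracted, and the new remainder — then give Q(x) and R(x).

Step 1: lead(5x⁸ + 12x⁷ − 38x⁶ − 81x⁵ + 15x⁴ + 26x³ − 21x² − 31x − 17) ÷ lead(D) = 5x⁸ ÷ x³ = 5x⁵. Subtract (5x⁵)·D = 5x⁸ + 5x⁷ − 40x⁶ − 20x⁵. Remainder: 7x⁷ + 2x⁶ − 61x⁵ + 15x⁴ + 26x³ − 21x² − 31x − 17.
Step 2: lead(7x⁷ + 2x⁶ − 61x⁵ + 15x⁴ + 26x³ − 21x² − 31x − 17) ÷ lead(D) = 7x⁷ ÷ x³ = 7x⁴. Subtract (7x⁴)·D = 7x⁷ + 7x⁶ − 56x⁵ − 28x⁴. Remainder: −5x⁶ − 5x⁵ + 43x⁴ + 26x³ − 21x² − 31x − 17.
Step 3: lead(−5x⁶ − 5x⁵ + 43x⁴ + 26x³ − 21x² − 31x − 17) ÷ lead(D) = −5x⁶ ÷ x³ = −5x³. Subtract (−5x³)·D = −5x⁶ − 5x⁵ + 40x⁴ + 20x³. Remainder: 3x⁴ + 6x³ − 21x² − 31x − 17.
Step 4: lead(3x⁴ + 6x³ − 21x² − 31x − 17) ÷ lead(D) = 3x⁴ ÷ x³ = 3x. Subtract (3x)·D = 3x⁴ + 3x³ − 24x² − 12x. Remainder: 3x³ + 3x² − 19x − 17.
Step 5: lead(3x³ + 3x² − 19x − 17) ÷ lead(D) = 3x³ ÷ x³ = 3. Subtract (3)·D = 3x³ + 3x² − 24x − 12. Remainder: 5x − 5.

Q(x) = 5x⁵ + 7x⁴ − 5x³ + 3x + 3; R(x) = 5x − 5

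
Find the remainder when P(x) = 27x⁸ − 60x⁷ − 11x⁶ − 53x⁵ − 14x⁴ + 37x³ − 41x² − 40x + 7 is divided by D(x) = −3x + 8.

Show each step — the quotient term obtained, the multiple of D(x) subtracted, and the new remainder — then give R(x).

Step 1: lead(27x⁸ − 60x⁷ − 11x⁶ − 53x⁵ − 14x⁴ + 37x³ − 41x² − 40x + 7) ÷ lead(D) = 27x⁸ ÷ −3x = −9x⁷. Subtract (−9x⁷)·D = 27x⁸ − 72x⁷. Remainder: 12x⁷ − 11x⁶ − 53x⁵ − 14x⁴ + 37x³ − 41x² − 40x + 7.
Step 2: lead(12x⁷ − 11x⁶ − 53x⁵ − 14x⁴ + 37x³ − 41x² − 40x + 7) ÷ lead(D) = 12x⁷ ÷ −3x = −4x⁶. Subtract (−4x⁶)·D = 12x⁷ − 32x⁶. Remainder: 21x⁶ − 53x⁵ − 14x⁴ + 37x³ − 41x² − 40x + 7.
Step 3: lead(21x⁶ − 53x⁵ − 14x⁴ + 37x³ − 41x² − 40x + 7) ÷ lead(D) = 21x⁶ ÷ −3x = −7x⁵. Subtract (−7x⁵)·D = 21x⁶ − 56x⁵. Remainder: 3x⁵ − 14x⁴ + 37x³ − 41x² − 40x + 7.
Step 4: lead(3x⁵ − 14x⁴ + 37x³ − 41x² − 40x + 7) ÷ lead(D) = 3x⁵ ÷ −3x = −x⁴. Subtract (−x⁴)·D = 3x⁵ − 8x⁴. Remainder: −6x⁴ + 37x³ − 41x² − 40x + 7.
Step 5: lead(−6x⁴ + 37x³ − 41x² − 40x + 7) ÷ lead(D) = −6x⁴ ÷ −3x = 2x³. Subtract (2x³)·D = −6x⁴ + 16x³. Remainder: 21x³ − 41x² − 40x + 7.
Step 6: lead(21x³ − 41x² − 40x + 7) ÷ lead(D) = 21x³ ÷ −3x = −7x². Subtract (−7x²)·D = 21x³ − 56x². Remainder: 15x² − 40x + 7.
Step 7: lead(15x² − 40x + 7) ÷ lead(D) = 15x² ÷ −3x = −5x. Subtract (−5x)·D = 15x² − 40x. Remainder: 7.

R(x) = 7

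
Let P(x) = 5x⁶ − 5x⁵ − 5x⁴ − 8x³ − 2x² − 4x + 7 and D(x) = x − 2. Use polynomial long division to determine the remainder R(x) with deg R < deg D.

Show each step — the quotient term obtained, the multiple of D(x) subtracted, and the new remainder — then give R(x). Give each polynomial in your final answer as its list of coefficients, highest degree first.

R = [7]

Step 1: lead(5x⁶ − 5x⁵ − 5x⁴ − 8x³ − 2x² − 4x + 7) ÷ lead(D) = 5x⁶ ÷ x = 5x⁵. Subtract (5x⁵)·D = 5x⁶ − 10x⁵. Remainder: 5x⁵ − 5x⁴ − 8x³ − 2x² − 4x + 7.
Step 2: lead(5x⁵ − 5x⁴ − 8x³ − 2x² − 4x + 7) ÷ lead(D) = 5x⁵ ÷ x = 5x⁴. Subtract (5x⁴)·D = 5x⁵ − 10x⁴. Remainder: 5x⁴ − 8x³ − 2x² − 4x + 7.
Step 3: lead(5x⁴ − 8x³ − 2x² − 4x + 7) ÷ lead(D) = 5x⁴ ÷ x = 5x³. Subtract (5x³)·D = 5x⁴ − 10x³. Remainder: 2x³ − 2x² − 4x + 7.
Step 4: lead(2x³ − 2x² − 4x + 7) ÷ lead(D) = 2x³ ÷ x = 2x². Subtract (2x²)·D = 2x³ − 4x². Remainder: 2x² − 4x + 7.
Step 5: lead(2x² − 4x + 7) ÷ lead(D) = 2x² ÷ x = 2x. Subtract (2x)·D = 2x² − 4x. Remainder: 7.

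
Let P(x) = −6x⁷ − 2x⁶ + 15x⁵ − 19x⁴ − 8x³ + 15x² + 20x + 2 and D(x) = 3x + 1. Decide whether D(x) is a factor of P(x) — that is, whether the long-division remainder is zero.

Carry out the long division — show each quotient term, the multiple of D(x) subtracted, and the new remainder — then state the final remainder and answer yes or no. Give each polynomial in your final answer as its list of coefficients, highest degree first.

R = [-3], so D(x) is not a factor of P(x). no

Step 1: lead(−6x⁷ − 2x⁶ + 15x⁵ − 19x⁴ − 8x³ + 15x² + 20x + 2) ÷ lead(D) = −6x⁷ ÷ 3x = −2x⁶. Subtract (−2x⁶)·D = −6x⁷ − 2x⁶. Remainder: 15x⁵ − 19x⁴ − 8x³ + 15x² + 20x + 2.
Step 2: lead(15x⁵ − 19x⁴ − 8x³ + 15x² + 20x + 2) ÷ lead(D) = 15x⁵ ÷ 3x = 5x⁴. Subtract (5x⁴)·D = 15x⁵ + 5x⁴. Remainder: −24x⁴ − 8x³ + 15x² + 20x + 2.
Step 3: lead(−24x⁴ − 8x³ + 15x² + 20x + 2) ÷ lead(D) = −24x⁴ ÷ 3x = −8x³. Subtract (−8x³)·D = −24x⁴ − 8x³. Remainder: 15x² + 20x + 2.
Step 4: lead(15x² + 20x + 2) ÷ lead(D) = 15x² ÷ 3x = 5x. Subtract (5x)·D = 15x² + 5x. Remainder: 15x + 2.
Step 5: lead(15x + 2) ÷ lead(D) = 15x ÷ 3x = 5. Subtract (5)·D = 15x + 5. Remainder: −3.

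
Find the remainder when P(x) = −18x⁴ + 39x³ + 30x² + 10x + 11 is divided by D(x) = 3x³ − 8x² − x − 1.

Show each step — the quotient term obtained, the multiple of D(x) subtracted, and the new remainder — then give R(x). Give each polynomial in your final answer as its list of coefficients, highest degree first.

R = [1, 8]

Step 1: lead(−18x⁴ + 39x³ + 30x² + 10x + 11) ÷ lead(D) = −18x⁴ ÷ 3x³ = −6x. Subtract (−6x)·D = −18x⁴ + 48x³ + 6x² + 6x. Remainder: −9x³ + 24x² + 4x + 11.
Step 2: lead(−9x³ + 24x² + 4x + 11) ÷ lead(D) = −9x³ ÷ 3x³ = −3. Subtract (−3)·D = −9x³ + 24x² + 3x + 3. Remainder: x + 8.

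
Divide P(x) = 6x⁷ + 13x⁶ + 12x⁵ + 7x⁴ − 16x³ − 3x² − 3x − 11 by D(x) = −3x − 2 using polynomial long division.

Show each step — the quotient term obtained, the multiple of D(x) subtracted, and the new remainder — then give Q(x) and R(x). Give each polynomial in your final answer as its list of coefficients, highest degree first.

Step 1: lead(6x⁷ + 13x⁶ + 12x⁵ + 7x⁴ − 16x³ − 3x² − 3x − 11) ÷ lead(D) = 6x⁷ ÷ −3x = −2x⁶. Subtract (−2x⁶)·D = 6x⁷ + 4x⁶. Remainder: 9x⁶ + 12x⁵ + 7x⁴ − 16x³ − 3x² − 3x − 11.
Step 2: lead(9x⁶ + 12x⁵ + 7x⁴ − 16x³ − 3x² − 3x − 11) ÷ lead(D) = 9x⁶ ÷ −3x = −3x⁵. Subtract (−3x⁵)·D = 9x⁶ + 6x⁵. Remainder: 6x⁵ + 7x⁴ − 16x³ − 3x² − 3x − 11.
Step 3: lead(6x⁵ + 7x⁴ − 16x³ − 3x² − 3x − 11) ÷ lead(D) = 6x⁵ ÷ −3x = −2x⁴. Subtract (−2x⁴)·D = 6x⁵ + 4x⁴. Remainder: 3x⁴ − 16x³ − 3x² − 3x − 11.
Step 4: lead(3x⁴ − 16x³ − 3x² − 3x − 11) ÷ lead(D) = 3x⁴ ÷ −3x = −x³. Subtract (−x³)·D = 3x⁴ + 2x³. Remainder: −18x³ − 3x² − 3x − 11.
Step 5: lead(−18x³ − 3x² − 3x − 11) ÷ lead(D) = −18x³ ÷ −3x = 6x². Subtract (6x²)·D = −18x³ − 12x². Remainder: 9x² − 3x − 11.
Step 6: lead(9x² − 3x − 11) ÷ lead(D) = 9x² ÷ −3x = −3x. Subtract (−3x)·D = 9x² + 6x. Remainder: −9x − 11.
Step 7: lead(−9x − 11) ÷ lead(D) = −9x ÷ −3x = 3. Subtract (3)·D = −9x − 6. Remainder: −5.

Q = [-2, -3, -2, -1, 6, -3, 3]; R = [-5]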